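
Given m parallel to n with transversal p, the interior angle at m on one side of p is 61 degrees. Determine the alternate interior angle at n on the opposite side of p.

Alternate interior angles are equal: 61 degrees.

61 degrees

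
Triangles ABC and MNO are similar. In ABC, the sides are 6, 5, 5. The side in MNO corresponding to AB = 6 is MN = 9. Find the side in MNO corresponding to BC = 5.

k = 9/6 = 3/2. NO = 3/2 * 5 = 15/2.

15/2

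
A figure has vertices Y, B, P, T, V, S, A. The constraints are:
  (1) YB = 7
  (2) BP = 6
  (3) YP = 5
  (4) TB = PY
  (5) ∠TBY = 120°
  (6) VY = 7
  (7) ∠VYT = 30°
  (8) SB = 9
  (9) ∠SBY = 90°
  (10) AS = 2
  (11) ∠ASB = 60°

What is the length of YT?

From the given relations: TB = PY = 5.
Step 1: By the law of cosines on triangle YBT: YT² = 7² + 5² − 2·7·5·cos(120°) = 109, so YT = √109.

Therefore, the length of YT = √109.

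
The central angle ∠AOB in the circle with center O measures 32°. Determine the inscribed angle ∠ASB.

Inscribed angle = 32° / 2 = 16° (inscribed angle theorem).

16°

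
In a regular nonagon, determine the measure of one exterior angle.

Each exterior angle of a regular n-gon is 360 / n.
For n = 9: 360 / 9 = 40 degrees.

40 degrees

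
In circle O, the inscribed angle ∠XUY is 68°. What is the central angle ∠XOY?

The inscribed angle theorem states that a central angle is always twice any inscribed angle that subtends the same arc.
Since the inscribed angle is 68°, the central angle = 2 × 68° = 136°.

136°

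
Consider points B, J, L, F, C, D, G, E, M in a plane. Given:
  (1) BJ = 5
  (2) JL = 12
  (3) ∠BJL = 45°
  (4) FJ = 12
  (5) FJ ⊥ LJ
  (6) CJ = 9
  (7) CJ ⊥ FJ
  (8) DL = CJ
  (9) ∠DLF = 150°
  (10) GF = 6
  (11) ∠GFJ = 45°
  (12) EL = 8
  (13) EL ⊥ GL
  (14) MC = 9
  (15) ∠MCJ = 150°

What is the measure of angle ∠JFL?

Step 1: By the law of cosines on triangle FJL: FL² = 12² + 12² − 2·12·12·cos(90°) = 288, so FL = 12·√2.
Step 2: By the inverse law of cosines on triangle JFL: cos(∠JFL) = (12² + (12·√2)² − 12²) / (2·12·12·√2) = 288/407.29 = 0.7071, so ∠JFL = 45°.

Therefore, the measure of angle ∠JFL = 45°.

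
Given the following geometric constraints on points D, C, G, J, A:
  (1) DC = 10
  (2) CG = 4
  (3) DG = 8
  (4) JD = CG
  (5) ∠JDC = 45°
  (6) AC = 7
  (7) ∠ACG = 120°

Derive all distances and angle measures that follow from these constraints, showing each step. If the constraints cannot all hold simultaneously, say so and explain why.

The constraints are consistent.

From the given relations:
  JD = CG = 4

Step 1: From CD = 10, DJ = 4, and ∠CDJ = 45°, by the law of cosines:
  CJ² = CD² + DJ² - 2·CD·DJ·cos(45°) = 100 + 16 - 56.57 = 59.43
  CJ ≈ 7.71

Step 2: From GC = 4, CA = 7, and ∠GCA = 120°, by the law of cosines:
  GA² = GC² + CA² - 2·GC·CA·cos(120°) = 16 + 49 + 28 = 93
  GA = √93

Step 3: From DC = 10, DG = 8, CG = 4, by the inverse law of cosines:
  cos(∠CDG) = (DC² + DG² - CG²) / (2·DC·DG)
  ∠CDG = 22.33°

Step 4: From CD = 10, CG = 4, DG = 8, by the inverse law of cosines:
  cos(∠DCG) = (CD² + CG² - DG²) / (2·CD·CG)
  ∠DCG = 49.46°

Step 5: From GC = 4, GD = 8, CD = 10, by the inverse law of cosines:
  cos(∠CGD) = (GC² + GD² - CD²) / (2·GC·GD)
  ∠CGD = 108.21°

Step 6: From CD = 10, CJ = 7.71, DJ = 4, by the inverse law of cosines:
  cos(∠DCJ) = (CD² + CJ² - DJ²) / (2·CD·CJ)
  ∠DCJ = 21.52°

Step 7: From GA = √93, GC = 4, AC = 7, by the inverse law of cosines:
  cos(∠AGC) = (GA² + GC² - AC²) / (2·GA·GC)
  ∠AGC = 38.95°

Step 8: From JC = 7.71, JD = 4, CD = 10, by the inverse law of cosines:
  cos(∠CJD) = (JC² + JD² - CD²) / (2·JC·JD)
  ∠CJD = 113.48°

Step 9: From AC = 7, AG = √93, CG = 4, by the inverse law of cosines:
  cos(∠CAG) = (AC² + AG² - CG²) / (2·AC·AG)
  ∠CAG = 21.05°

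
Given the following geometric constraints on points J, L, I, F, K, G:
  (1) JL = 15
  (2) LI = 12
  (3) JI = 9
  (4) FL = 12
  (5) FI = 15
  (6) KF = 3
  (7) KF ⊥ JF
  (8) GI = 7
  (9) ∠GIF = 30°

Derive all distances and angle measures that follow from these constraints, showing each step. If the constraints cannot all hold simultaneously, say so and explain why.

The constraints are consistent.

Step 1: From FI = 15, IG = 7, and ∠FIG = 30°, by the law of cosines:
  FG² = FI² + IG² - 2·FI·IG·cos(30°) = 225 + 49 - 181.9 = 92.13
  FG ≈ 9.6

Step 2: From JI = 9, JL = 15, IL = 12, by the inverse law of cosines:
  cos(∠IJL) = (JI² + JL² - IL²) / (2·JI·JL)
  ∠IJL = 53.13°

Step 3: From LF = 12, LI = 12, FI = 15, by the inverse law of cosines:
  cos(∠FLI) = (LF² + LI² - FI²) / (2·LF·LI)
  ∠FLI = 77.36°

Step 4: From LI = 12, LJ = 15, IJ = 9, by the inverse law of cosines:
  cos(∠ILJ) = (LI² + LJ² - IJ²) / (2·LI·LJ)
  ∠ILJ = 36.87°

Step 5: From IF = 15, IL = 12, FL = 12, by the inverse law of cosines:
  cos(∠FIL) = (IF² + IL² - FL²) / (2·IF·IL)
  ∠FIL = 51.32°

Step 6: From IJ = 9, IL = 12, JL = 15, by the inverse law of cosines:
  cos(∠JIL) = (IJ² + IL² - JL²) / (2·IJ·IL)
  ∠JIL = 90°

Step 7: From FI = 15, FL = 12, IL = 12, by the inverse law of cosines:
  cos(∠IFL) = (FI² + FL² - IL²) / (2·FI·FL)
  ∠IFL = 51.32°

Step 8: From FG = 9.6, FI = 15, GI = 7, by the inverse law of cosines:
  cos(∠GFI) = (FG² + FI² - GI²) / (2·FG·FI)
  ∠GFI = 21.39°

Step 9: From GF = 9.6, GI = 7, FI = 15, by the inverse law of cosines:
  cos(∠FGI) = (GF² + GI² - FI²) / (2·GF·GI)
  ∠FGI = 128.61°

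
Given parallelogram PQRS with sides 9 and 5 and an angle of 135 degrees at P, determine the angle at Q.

In a parallelogram, consecutive angles are supplementary (sum to 180°).
angle Q = 180 - angle P
angle Q = 180 - 135
angle Q = 45 degrees

45 degrees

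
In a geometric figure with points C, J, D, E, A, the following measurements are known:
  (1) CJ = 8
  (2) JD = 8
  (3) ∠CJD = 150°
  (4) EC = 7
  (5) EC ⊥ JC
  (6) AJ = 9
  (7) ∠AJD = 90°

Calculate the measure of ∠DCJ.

Step 1: By the law of cosines on triangle CJD: CD² = 8² + 8² − 2·8·8·cos(150°) = 238.85, so CD ≈ 15.45.
Step 2: By the inverse law of cosines on triangle DCJ: cos(∠DCJ) = (15.45² + 8² − 8²) / (2·15.45·8) = 238.85/247.28 = 0.9659, so ∠DCJ = 15°.

Therefore, the measure of angle ∠DCJ = 15°.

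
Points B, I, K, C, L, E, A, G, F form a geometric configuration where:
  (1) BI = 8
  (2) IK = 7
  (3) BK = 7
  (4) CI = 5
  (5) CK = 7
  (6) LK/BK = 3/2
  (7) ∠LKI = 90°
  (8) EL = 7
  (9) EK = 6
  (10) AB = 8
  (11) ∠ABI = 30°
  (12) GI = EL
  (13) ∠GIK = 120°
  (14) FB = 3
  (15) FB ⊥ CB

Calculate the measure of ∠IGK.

From the given relations: GI = EL = 7.
Step 1: By the law of cosines on triangle GIK: GK² = 7² + 7² − 2·7·7·cos(120°) = 147, so GK = 7·√3.
Step 2: By the inverse law of cosines on triangle IGK: cos(∠IGK) = (7² + (7·√3)² − 7²) / (2·7·7·√3) = 147/169.74 = 0.866, so ∠IGK = 30°.

Therefore, the measure of angle ∠IGK = 30°.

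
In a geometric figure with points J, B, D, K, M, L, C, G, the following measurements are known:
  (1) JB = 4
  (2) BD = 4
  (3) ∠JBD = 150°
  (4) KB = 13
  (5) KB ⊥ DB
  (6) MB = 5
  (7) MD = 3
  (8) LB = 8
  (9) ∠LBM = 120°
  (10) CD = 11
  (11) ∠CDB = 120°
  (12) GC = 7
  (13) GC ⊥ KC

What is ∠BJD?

Step 1: By the law of cosines on triangle JBD: JD² = 4² + 4² − 2·4·4·cos(150°) = 59.71, so JD ≈ 7.73.
Step 2: By the inverse law of cosines on triangle BJD: cos(∠BJD) = (4² + 7.73² − 4²) / (2·4·7.73) = 59.71/61.82 = 0.9659, so ∠BJD = 15°.

Therefore, the measure of angle ∠BJD = 15°.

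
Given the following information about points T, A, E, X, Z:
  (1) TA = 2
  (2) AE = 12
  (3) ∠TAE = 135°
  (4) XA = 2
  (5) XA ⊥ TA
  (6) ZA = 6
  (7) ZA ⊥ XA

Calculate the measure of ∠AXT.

Step 1: By the law of cosines on triangle XAT: XT² = 2² + 2² − 2·2·2·cos(90°) = 8, so XT = 2·√2.
Step 2: By the inverse law of cosines on triangle AXT: cos(∠AXT) = (2² + (2·√2)² − 2²) / (2·2·2·√2) = 8/11.31 = 0.7071, so ∠AXT = 45°.

Therefore, the measure of angle ∠AXT = 45°.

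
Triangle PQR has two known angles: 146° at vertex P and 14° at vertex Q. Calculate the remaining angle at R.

By the triangle angle sum property, the three interior angles of any triangle add up to 180°.
We know angle P = 146° and angle Q = 14°, so their sum is 160°.
Therefore angle R = 180° - 160° = 20°.

20 degrees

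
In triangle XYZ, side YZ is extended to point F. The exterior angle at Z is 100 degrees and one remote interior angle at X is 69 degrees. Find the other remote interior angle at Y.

By the exterior angle theorem: exterior angle = sum of remote interior angles.
100 = 69 + angle Y
angle Y = 100 - 69 = 31 degrees

31 degrees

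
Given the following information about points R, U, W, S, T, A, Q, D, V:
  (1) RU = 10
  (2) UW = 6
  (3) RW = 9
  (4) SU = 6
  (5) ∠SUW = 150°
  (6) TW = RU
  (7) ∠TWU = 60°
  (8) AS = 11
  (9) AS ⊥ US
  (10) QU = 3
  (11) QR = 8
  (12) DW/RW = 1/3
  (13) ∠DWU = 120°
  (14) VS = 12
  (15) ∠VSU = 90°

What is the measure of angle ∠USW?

Step 1: By the law of cosines on triangle SUW: SW² = 6² + 6² − 2·6·6·cos(150°) = 134.35, so SW ≈ 11.59.
Step 2: By the inverse law of cosines on triangle USW: cos(∠USW) = (6² + 11.59² − 6²) / (2·6·11.59) = 134.35/139.09 = 0.9659, so ∠USW = 15°.

Therefore, the measure of angle ∠USW = 15°.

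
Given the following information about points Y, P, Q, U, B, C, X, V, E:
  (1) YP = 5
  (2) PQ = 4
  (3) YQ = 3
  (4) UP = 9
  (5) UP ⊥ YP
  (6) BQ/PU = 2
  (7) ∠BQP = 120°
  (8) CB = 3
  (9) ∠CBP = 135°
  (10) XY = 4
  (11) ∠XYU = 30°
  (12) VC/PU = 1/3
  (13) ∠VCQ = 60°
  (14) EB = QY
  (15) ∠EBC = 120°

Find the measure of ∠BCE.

From the given relations: EB = QY = 3.
Step 1: By the law of cosines on triangle CBE: CE² = 3² + 3² − 2·3·3·cos(120°) = 27, so CE = 3·√3.
Step 2: By the inverse law of cosines on triangle BCE: cos(∠BCE) = (3² + (3·√3)² − 3²) / (2·3·3·√3) = 27/31.18 = 0.866, so ∠BCE = 30°.

Therefore, the measure of angle ∠BCE = 30°.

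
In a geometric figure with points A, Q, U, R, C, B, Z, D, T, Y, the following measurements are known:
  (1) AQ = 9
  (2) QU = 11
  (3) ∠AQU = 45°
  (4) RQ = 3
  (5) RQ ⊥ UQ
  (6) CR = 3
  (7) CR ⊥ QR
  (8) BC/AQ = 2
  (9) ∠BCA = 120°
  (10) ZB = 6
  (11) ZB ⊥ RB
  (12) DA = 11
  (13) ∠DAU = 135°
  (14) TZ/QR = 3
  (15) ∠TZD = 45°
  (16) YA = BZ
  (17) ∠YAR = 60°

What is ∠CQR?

Step 1: By the law of cosines on triangle QRC: QC² = 3² + 3² − 2·3·3·cos(90°) = 18, so QC = 3·√2.
Step 2: By the inverse law of cosines on triangle CQR: cos(∠CQR) = ((3·√2)² + 3² − 3²) / (2·3·√2·3) = 18/25.46 = 0.7071, so ∠CQR = 45°.

Therefore, the measure of angle ∠CQR = 45°.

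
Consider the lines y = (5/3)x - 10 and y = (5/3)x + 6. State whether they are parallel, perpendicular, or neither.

Slope of line 1: m1 = 5/3
Slope of line 2: m2 = 5/3
Since m1 = m2 = 5/3, the lines are parallel.

Parallel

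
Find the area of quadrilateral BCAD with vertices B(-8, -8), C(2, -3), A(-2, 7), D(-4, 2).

Shoelace: sum of cross terms = 120, Area = (1/2)|120| = 60

60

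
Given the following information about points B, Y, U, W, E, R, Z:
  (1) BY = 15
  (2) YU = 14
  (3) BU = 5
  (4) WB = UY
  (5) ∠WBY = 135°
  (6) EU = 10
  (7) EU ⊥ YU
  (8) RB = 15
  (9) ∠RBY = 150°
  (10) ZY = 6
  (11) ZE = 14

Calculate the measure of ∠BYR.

Step 1: By the law of cosines on triangle YBR: YR² = 15² + 15² − 2·15·15·cos(150°) = 839.71, so YR ≈ 28.98.
Step 2: By the inverse law of cosines on triangle BYR: cos(∠BYR) = (15² + 28.98² − 15²) / (2·15·28.98) = 839.71/869.33 = 0.9659, so ∠BYR = 15°.

Therefore, the measure of angle ∠BYR = 15°.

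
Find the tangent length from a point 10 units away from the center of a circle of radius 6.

The tangent, radius, and line from the external point to the center form a right triangle.
The right angle is where the tangent meets the radius.
By the Pythagorean theorem: tangent² + 6² = 10²
tangent² = 100 - 36 = 64
tangent = 8

8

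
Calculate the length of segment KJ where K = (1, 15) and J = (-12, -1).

The horizontal distance is |-12 - 1| = 13 and the vertical distance is |-1 - 15| = 16.
By the Pythagorean theorem, d = sqrt(13^2 + 16^2) = sqrt(425) = 5*sqrt(17).

5*sqrt(17)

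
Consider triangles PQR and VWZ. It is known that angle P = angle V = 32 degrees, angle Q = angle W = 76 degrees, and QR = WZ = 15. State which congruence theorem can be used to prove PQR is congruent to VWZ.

The given information provides:
angle P = angle V = 32 degrees, angle Q = angle W = 76 degrees, and QR = WZ = 15
This matches the AAS congruence theorem.
Two pairs of corresponding angles and a non-included side are equal (Angle-Angle-Side).

AAS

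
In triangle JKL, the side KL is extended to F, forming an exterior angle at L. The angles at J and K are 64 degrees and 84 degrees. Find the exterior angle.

Exterior angle = 64 + 84 = 148 degrees (exterior angle theorem).

148 degrees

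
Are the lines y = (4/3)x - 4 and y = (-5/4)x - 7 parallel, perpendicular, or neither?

Slope of line 1: m1 = 4/3
Slope of line 2: m2 = -5/4
For parallel lines we need equal slopes: 4/3 != -5/4.
For perpendicular lines we need m1*m2 = -1: (4/3)(-5/4) = -5/3 != -1.
Since neither condition holds, the lines are neither parallel nor perpendicular.

Neither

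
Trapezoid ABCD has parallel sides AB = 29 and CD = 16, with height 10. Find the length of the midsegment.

midsegment = (29 + 16) / 2 = 45 / 2 = 45/2

45/2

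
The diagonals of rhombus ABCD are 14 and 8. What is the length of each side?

In a rhombus, the diagonals bisect each other perpendicularly, creating four congruent right triangles.
Each triangle has legs 7 (half of 14) and 4 (half of 8).
The hypotenuse of each right triangle is a side of the rhombus:
side = sqrt(7^2 + 4^2) = sqrt(65)

sqrt(65)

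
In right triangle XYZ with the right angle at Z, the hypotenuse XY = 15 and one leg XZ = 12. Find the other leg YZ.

Rearranging the Pythagorean theorem to solve for the unknown leg:
leg^2 = hypotenuse^2 - known_leg^2 = 225 - 144 = 81
leg = sqrt(81) = 9.

9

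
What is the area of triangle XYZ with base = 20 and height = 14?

Area = (1/2) * base * height
Area = (1/2) * 20 * 14
Area = 140

140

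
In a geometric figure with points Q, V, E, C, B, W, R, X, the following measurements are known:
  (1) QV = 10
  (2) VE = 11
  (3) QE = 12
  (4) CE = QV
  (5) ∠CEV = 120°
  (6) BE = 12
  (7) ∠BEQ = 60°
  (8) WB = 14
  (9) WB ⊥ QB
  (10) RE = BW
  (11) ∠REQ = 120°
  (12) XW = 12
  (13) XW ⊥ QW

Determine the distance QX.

Step 1: By the law of cosines on triangle BEQ: BQ² = 12² + 12² − 2·12·12·cos(60°) = 144, so BQ = 12.
Step 2: By the law of cosines on triangle QBW: QW² = 12² + 14² − 2·12·14·cos(90°) = 340, so QW = 2·√85.
Step 3: By the law of cosines on triangle QWX: QX² = (2·√85)² + 12² − 2·2·√85·12·cos(90°) = 484, so QX = 22.

Therefore, the length of QX = 22.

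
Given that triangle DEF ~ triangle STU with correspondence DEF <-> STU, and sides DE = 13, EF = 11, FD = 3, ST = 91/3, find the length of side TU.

k = 91/3/13 = 7/3. TU = 7/3 * 11 = 77/3.

77/3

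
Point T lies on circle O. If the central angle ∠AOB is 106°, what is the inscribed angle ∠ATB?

An inscribed angle intercepts an arc from a point on the circle, while the central angle intercepts the same arc from the center.
The inscribed angle is always half the central angle: 106° / 2 = 53°.

53°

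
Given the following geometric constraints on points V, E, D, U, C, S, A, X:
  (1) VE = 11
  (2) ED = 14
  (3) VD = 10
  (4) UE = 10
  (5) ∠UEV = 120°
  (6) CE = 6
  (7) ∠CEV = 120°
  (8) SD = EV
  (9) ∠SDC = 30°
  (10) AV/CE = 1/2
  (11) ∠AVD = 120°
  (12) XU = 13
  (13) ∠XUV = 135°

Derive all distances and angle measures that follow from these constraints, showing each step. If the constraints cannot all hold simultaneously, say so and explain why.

The constraints are consistent.

From the given relations:
  SD = EV = 11
  AV = 1/2·CE = 1/2·6 = 3

Step 1: From VE = 11, EU = 10, and ∠VEU = 120°, by the law of cosines:
  VU² = VE² + EU² - 2·VE·EU·cos(120°) = 121 + 100 + 110 = 331
  VU ≈ 18.19

Step 2: From VE = 11, EC = 6, and ∠VEC = 120°, by the law of cosines:
  VC² = VE² + EC² - 2·VE·EC·cos(120°) = 121 + 36 + 66 = 223
  VC ≈ 14.93

Step 3: From DV = 10, VA = 3, and ∠DVA = 120°, by the law of cosines:
  DA² = DV² + VA² - 2·DV·VA·cos(120°) = 100 + 9 + 30 = 139
  DA = √139

Step 4: From VD = 10, VE = 11, DE = 14, by the inverse law of cosines:
  cos(∠DVE) = (VD² + VE² - DE²) / (2·VD·VE)
  ∠DVE = 83.48°

Step 5: From ED = 14, EV = 11, DV = 10, by the inverse law of cosines:
  cos(∠DEV) = (ED² + EV² - DV²) / (2·ED·EV)
  ∠DEV = 45.21°

Step 6: From DE = 14, DV = 10, EV = 11, by the inverse law of cosines:
  cos(∠EDV) = (DE² + DV² - EV²) / (2·DE·DV)
  ∠EDV = 51.32°

Step 7: From VU = 18.19, UX = 13, and ∠VUX = 135°, by the law of cosines:
  VX² = VU² + UX² - 2·VU·UX·cos(135°) = 331 + 169 + 334.5 = 834.5
  VX ≈ 28.89

Step 8: From VC = 14.93, VE = 11, CE = 6, by the inverse law of cosines:
  cos(∠CVE) = (VC² + VE² - CE²) / (2·VC·VE)
  ∠CVE = 20.36°

Step 9: From VE = 11, VU = 18.19, EU = 10, by the inverse law of cosines:
  cos(∠EVU) = (VE² + VU² - EU²) / (2·VE·VU)
  ∠EVU = 28.43°

Step 10: From DA = √139, DV = 10, AV = 3, by the inverse law of cosines:
  cos(∠ADV) = (DA² + DV² - AV²) / (2·DA·DV)
  ∠ADV = 12.73°

Step 11: From UE = 10, UV = 18.19, EV = 11, by the inverse law of cosines:
  cos(∠EUV) = (UE² + UV² - EV²) / (2·UE·UV)
  ∠EUV = 31.57°

Step 12: From CE = 6, CV = 14.93, EV = 11, by the inverse law of cosines:
  cos(∠ECV) = (CE² + CV² - EV²) / (2·CE·CV)
  ∠ECV = 39.64°

Step 13: From AD = √139, AV = 3, DV = 10, by the inverse law of cosines:
  cos(∠DAV) = (AD² + AV² - DV²) / (2·AD·AV)
  ∠DAV = 47.27°

Step 14: From VU = 18.19, VX = 28.89, UX = 13, by the inverse law of cosines:
  cos(∠UVX) = (VU² + VX² - UX²) / (2·VU·VX)
  ∠UVX = 18.55°

Step 15: From XU = 13, XV = 28.89, UV = 18.19, by the inverse law of cosines:
  cos(∠UXV) = (XU² + XV² - UV²) / (2·XU·XV)
  ∠UXV = 26.45°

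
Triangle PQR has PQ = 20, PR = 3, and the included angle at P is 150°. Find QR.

When two sides and the included angle are known, the law of cosines gives the third side.
c^2 = a^2 + b^2 - 2ab cos(C) generalizes the Pythagorean theorem to non-right triangles.
Here: QR^2 = 400 + 9 - 120*(-sqrt(3)/2) = 60*sqrt(3) + 409
QR = sqrt(60*sqrt(3) + 409)

sqrt(60*sqrt(3) + 409)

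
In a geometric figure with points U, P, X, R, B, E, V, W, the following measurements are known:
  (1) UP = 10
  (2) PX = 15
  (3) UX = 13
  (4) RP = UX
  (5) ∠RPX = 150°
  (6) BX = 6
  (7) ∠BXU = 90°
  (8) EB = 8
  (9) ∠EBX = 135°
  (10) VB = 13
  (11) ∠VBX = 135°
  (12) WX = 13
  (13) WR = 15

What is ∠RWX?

From the given relations: RP = UX = 13.
Step 1: By the law of cosines on triangle RPX: RX² = 13² + 15² − 2·13·15·cos(150°) = 731.75, so RX ≈ 27.05.
Step 2: By the inverse law of cosines on triangle RWX: cos(∠RWX) = (15² + 13² − 27.05²) / (2·15·13) = -337.75/390 = -0.866, so ∠RWX = 150°.

Therefore, the measure of angle ∠RWX = 150°.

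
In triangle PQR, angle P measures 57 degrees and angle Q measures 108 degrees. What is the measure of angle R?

By the triangle angle sum property, the three interior angles of any triangle add up to 180°.
We know angle P = 57° and angle Q = 108°, so their sum is 165°.
Therefore angle R = 180° - 165° = 15°.

15 degrees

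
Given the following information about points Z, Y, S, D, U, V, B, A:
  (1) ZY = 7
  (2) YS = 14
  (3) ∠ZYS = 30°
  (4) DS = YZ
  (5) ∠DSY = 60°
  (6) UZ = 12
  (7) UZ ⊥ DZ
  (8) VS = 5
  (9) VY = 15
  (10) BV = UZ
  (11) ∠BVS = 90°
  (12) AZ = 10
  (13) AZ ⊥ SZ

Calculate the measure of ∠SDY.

From the given relations: DS = YZ = 7.
Step 1: By the law of cosines on triangle DSY: DY² = 7² + 14² − 2·7·14·cos(60°) = 147, so DY = 7·√3.
Step 2: By the inverse law of cosines on triangle SDY: cos(∠SDY) = (7² + (7·√3)² − 14²) / (2·7·7·√3) = 0/169.74 = 0, so ∠SDY = 90°.

Therefore, the measure of angle ∠SDY = 90°.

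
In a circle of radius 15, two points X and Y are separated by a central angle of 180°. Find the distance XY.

Chord length = 2r sin(θ/2)
= 2 × 15 × sin(180°/2)
= 2 × 15 × sin(90°)
= 30

30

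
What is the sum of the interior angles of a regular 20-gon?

The sum of interior angles of an n-sided polygon is (n - 2) * 180.
For n = 20: (20 - 2) * 180 = 18 * 180 = 3240 degrees.

3240 degrees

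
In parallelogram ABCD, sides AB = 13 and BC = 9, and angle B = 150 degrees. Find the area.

The area of a parallelogram equals the product of two adjacent sides times the sine of the included angle.
This is because the height equals 9 * sin(150°) = 9/2.
Area = 13 * 9/2 = 117/2

117/2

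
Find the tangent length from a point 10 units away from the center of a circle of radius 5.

tangent = √(d² - r²) = √(10² - 5²) = √(100 - 25) = √75 = 5*sqrt(3)

5*sqrt(3)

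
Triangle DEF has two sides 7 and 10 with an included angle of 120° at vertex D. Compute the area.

Area = (1/2) * DE * DF * sin(D)
Area = (1/2) * 7 * 10 * sin(120°)
Area = (1/2) * 7 * 10 * sqrt(3)/2
Area = 35*sqrt(3)/2

35*sqrt(3)/2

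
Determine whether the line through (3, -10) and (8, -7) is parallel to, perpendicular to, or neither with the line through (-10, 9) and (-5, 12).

Slope of line 1: m1 = (-7 - -10)/(8 - 3) = 3/5 = 3/5
Slope of line 2: m2 = (12 - 9)/(-5 - -10) = 3/5 = 3/5
Since m1 = m2 = 3/5, the lines are parallel.

Parallel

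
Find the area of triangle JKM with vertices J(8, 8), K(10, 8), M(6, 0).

Using the Shoelace formula for a triangle:
Area = (1/2)|x0(y1 - y2) + x1(y2 - y0) + x2(y0 - y1)|
Area = (1/2)|8(8 - 0) + 10(0 - 8) + 6(8 - 8)|
Area = (1/2)|64 + -80 + 0|
Area = (1/2)|-16|
Area = (1/2)(16)
Area = 8

8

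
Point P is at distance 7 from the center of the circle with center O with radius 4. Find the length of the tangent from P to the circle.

The tangent, radius, and line from the external point to the center form a right triangle.
The right angle is where the tangent meets the radius.
By the Pythagorean theorem: tangent² + 4² = 7²
tangent² = 49 - 16 = 33
tangent = sqrt(33)

sqrt(33)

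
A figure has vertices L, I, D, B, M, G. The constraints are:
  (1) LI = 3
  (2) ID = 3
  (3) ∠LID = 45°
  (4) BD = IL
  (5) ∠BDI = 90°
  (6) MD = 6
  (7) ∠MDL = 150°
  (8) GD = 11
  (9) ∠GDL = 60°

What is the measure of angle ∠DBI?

From the given relations: BD = IL = 3.
Step 1: By the law of cosines on triangle BDI: BI² = 3² + 3² − 2·3·3·cos(90°) = 18, so BI = 3·√2.
Step 2: By the inverse law of cosines on triangle DBI: cos(∠DBI) = (3² + (3·√2)² − 3²) / (2·3·3·√2) = 18/25.46 = 0.7071, so ∠DBI = 45°.

Therefore, the measure of angle ∠DBI = 45°.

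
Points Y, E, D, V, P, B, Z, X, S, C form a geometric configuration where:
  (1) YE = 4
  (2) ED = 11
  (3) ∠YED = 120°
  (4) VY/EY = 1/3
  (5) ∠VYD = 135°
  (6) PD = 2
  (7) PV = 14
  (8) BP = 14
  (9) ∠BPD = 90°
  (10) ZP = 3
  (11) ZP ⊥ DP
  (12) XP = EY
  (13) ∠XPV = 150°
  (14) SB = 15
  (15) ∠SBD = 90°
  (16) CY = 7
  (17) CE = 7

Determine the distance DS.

Step 1: By the law of cosines on triangle BPD: BD² = 14² + 2² − 2·14·2·cos(90°) = 200, so BD = 10·√2.
Step 2: By the law of cosines on triangle DBS: DS² = (10·√2)² + 15² − 2·10·√2·15·cos(90°) = 425, so DS = 5·√17.

Therefore, the length of DS = 5·√17.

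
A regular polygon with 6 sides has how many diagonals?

Total line segments between 6 vertices = C(6,2) = 15.
Subtract the 6 sides: 15 - 6 = 9 diagonals.

9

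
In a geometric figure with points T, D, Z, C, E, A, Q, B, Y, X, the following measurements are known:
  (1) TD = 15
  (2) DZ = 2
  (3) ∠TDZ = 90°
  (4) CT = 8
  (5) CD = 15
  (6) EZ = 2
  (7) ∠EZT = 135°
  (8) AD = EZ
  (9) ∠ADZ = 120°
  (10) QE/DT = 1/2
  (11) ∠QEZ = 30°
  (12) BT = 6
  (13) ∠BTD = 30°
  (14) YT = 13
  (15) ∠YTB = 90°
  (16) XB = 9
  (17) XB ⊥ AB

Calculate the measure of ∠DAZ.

From the given relations: AD = EZ = 2.
Step 1: By the law of cosines on triangle ADZ: AZ² = 2² + 2² − 2·2·2·cos(120°) = 12, so AZ = 2·√3.
Step 2: By the inverse law of cosines on triangle DAZ: cos(∠DAZ) = (2² + (2·√3)² − 2²) / (2·2·2·√3) = 12/13.86 = 0.866, so ∠DAZ = 30°.

Therefore, the measure of angle ∠DAZ = 30°.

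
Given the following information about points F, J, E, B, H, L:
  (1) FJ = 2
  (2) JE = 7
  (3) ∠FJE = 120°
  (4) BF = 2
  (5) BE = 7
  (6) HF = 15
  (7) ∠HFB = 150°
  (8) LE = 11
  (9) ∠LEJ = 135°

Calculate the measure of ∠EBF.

Step 1: By the law of cosines on triangle EJF: EF² = 7² + 2² − 2·7·2·cos(120°) = 67, so EF = √67.
Step 2: By the inverse law of cosines on triangle EBF: cos(∠EBF) = (7² + 2² − √67²) / (2·7·2) = -14/28 = -0.5, so ∠EBF = 120°.

Therefore, the measure of angle ∠EBF = 120°.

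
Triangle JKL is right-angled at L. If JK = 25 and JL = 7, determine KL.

KL = sqrt(25^2 - 7^2) = sqrt(576) = 24

24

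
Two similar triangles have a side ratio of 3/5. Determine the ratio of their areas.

Area scales with the square of linear dimensions. If every length is multiplied by 3/5, then the area is multiplied by (3/5)^2 = 9/25.
The area ratio is 9:25.

9:25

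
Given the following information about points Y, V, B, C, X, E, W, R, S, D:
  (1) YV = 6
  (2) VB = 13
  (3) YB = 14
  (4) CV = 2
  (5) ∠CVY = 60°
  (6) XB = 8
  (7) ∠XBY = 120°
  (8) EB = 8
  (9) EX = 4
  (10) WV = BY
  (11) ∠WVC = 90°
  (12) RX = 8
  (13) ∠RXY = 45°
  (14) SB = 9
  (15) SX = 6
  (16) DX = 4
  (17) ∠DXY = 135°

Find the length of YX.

Step 1: By the law of cosines on triangle YBX: YX² = 14² + 8² − 2·14·8·cos(120°) = 372, so YX = 2·√93.

Therefore, the length of YX = 2·√93.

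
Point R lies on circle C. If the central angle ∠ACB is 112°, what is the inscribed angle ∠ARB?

An inscribed angle intercepts an arc from a point on the circle, while the central angle intercepts the same arc from the center.
The inscribed angle is always half the central angle: 112° / 2 = 56°.

56°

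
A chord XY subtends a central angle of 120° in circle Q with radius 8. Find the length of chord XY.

Drop a perpendicular from the center to the chord, bisecting both the chord and the central angle.
Each half-chord = r sin(θ/2) = 8 sin(60°).
The full chord = 2 × 8 × sin(60°) = 8*sqrt(3).

8*sqrt(3)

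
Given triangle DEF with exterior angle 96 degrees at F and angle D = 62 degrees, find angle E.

By the exterior angle theorem: exterior angle = sum of remote interior angles.
96 = 62 + angle E
angle E = 96 - 62 = 34 degrees

34 degrees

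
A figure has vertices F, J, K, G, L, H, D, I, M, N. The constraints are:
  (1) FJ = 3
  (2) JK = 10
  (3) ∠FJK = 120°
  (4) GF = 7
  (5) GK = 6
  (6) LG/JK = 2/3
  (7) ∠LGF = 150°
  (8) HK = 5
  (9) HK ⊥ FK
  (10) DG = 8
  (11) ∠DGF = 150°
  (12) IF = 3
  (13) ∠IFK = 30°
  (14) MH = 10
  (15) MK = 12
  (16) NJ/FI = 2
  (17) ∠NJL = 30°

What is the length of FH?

Step 1: By the law of cosines on triangle FJK: FK² = 3² + 10² − 2·3·10·cos(120°) = 139, so FK = √139.
Step 2: By the law of cosines on triangle FKH: FH² = √139² + 5² − 2·√139·5·cos(90°) = 164, so FH = 2·√41.

Therefore, the length of FH = 2·√41.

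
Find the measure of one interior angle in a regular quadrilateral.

Each interior angle of a regular n-gon is (n - 2) * 180 / n.
For n = 4: (4 - 2) * 180 / 4 = 360/4 = 90 degrees.

90 degrees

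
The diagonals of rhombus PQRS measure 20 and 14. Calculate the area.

The diagonals of a rhombus divide it into four right triangles.
Each triangle has legs 20/ 2 = 10 and 14/2 = 7, so each has area (1/2)*10*7 = 35.
Four such triangles give total area = (d1 * d2) / 2 = 140.

140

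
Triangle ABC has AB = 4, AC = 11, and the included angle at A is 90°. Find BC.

Since angle A = 90°, this is a right triangle and the law of cosines reduces to the Pythagorean theorem.
BC^2 = 4^2 + 11^2 = 137
BC = sqrt(137)

sqrt(137)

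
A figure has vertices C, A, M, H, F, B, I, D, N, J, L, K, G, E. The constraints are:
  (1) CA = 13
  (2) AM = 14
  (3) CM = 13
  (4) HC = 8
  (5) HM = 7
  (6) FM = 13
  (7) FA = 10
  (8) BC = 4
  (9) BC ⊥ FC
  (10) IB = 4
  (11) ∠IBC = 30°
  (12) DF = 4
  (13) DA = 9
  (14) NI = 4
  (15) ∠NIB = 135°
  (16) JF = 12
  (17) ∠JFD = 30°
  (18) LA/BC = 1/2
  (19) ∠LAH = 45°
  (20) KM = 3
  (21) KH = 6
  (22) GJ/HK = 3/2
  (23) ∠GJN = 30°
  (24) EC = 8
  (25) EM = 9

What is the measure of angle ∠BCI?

Step 1: By the law of cosines on triangle CBI: CI² = 4² + 4² − 2·4·4·cos(30°) = 4.29, so CI ≈ 2.07.
Step 2: By the inverse law of cosines on triangle BCI: cos(∠BCI) = (4² + 2.07² − 4²) / (2·4·2.07) = 4.29/16.56 = 0.2588, so ∠BCI = 75°.

Therefore, the measure of angle ∠BCI = 75°.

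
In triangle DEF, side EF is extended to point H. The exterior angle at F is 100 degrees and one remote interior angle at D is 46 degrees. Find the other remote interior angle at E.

angle E = 100 - 46 = 54 degrees (exterior angle theorem).

54 degrees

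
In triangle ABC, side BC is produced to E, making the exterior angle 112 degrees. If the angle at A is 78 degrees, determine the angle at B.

By the exterior angle theorem: exterior angle = sum of remote interior angles.
112 = 78 + angle B
angle B = 112 - 78 = 34 degrees

34 degrees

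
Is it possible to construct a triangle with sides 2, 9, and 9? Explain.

For three segments to close into a triangle, no single side can be as long as the other two combined.
The longest side is 9, and 2 + 9 = 11 > 9.
A triangle can be formed.

Yes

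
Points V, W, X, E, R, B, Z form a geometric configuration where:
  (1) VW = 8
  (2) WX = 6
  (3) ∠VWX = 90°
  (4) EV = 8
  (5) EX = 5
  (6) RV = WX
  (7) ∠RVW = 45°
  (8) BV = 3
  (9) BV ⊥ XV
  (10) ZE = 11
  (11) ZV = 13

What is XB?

Step 1: By the law of cosines on triangle XWV: XV² = 6² + 8² − 2·6·8·cos(90°) = 100, so XV = 10.
Step 2: By the law of cosines on triangle XVB: XB² = 10² + 3² − 2·10·3·cos(90°) = 109, so XB = √109.

Therefore, the length of XB = √109.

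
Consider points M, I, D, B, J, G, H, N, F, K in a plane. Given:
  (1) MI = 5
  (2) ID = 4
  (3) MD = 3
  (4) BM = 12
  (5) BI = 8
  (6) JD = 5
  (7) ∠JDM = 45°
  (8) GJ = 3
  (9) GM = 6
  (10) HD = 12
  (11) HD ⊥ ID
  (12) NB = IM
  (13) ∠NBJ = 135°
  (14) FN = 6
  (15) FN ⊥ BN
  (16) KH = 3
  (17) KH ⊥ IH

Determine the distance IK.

Step 1: By the law of cosines on triangle HDI: HI² = 12² + 4² − 2·12·4·cos(90°) = 160, so HI = 4·√10.
Step 2: By the law of cosines on triangle IHK: IK² = (4·√10)² + 3² − 2·4·√10·3·cos(90°) = 169, so IK = 13.

Therefore, the length of IK = 13.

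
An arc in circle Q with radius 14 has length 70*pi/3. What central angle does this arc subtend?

Arc length L = 2πr × θ/360, so θ = 360L / (2πr).
θ = 360 × 70*pi/3 / (2π × 14)
θ = 300°
θ = 300°

300°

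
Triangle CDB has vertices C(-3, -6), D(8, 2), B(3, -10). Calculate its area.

Using the Shoelace formula for a triangle:
Area = (1/2)|x0(y1 - y2) + x1(y2 - y0) + x2(y0 - y1)|
Area = (1/2)|-3(2 - -10) + 8(-10 - -6) + 3(-6 - 2)|
Area = (1/2)|-36 + -32 + -24|
Area = (1/2)|-92|
Area = (1/2)(92)
Area = 46

46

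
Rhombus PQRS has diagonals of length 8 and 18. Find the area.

The diagonals of a rhombus divide it into four right triangles.
Each triangle has legs 8/ 2 = 4 and 18/2 = 9, so each has area (1/2)*4*9 = 18.
Four such triangles give total area = (d1 * d2) / 2 = 72.

72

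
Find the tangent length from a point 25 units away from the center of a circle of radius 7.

Let T be the point of tangency. Then QT ⊥ AT (radius ⊥ tangent).
In right triangle QTA: QA² = QT² + AT²
25² = 7² + AT²
AT² = 576, AT = 24

24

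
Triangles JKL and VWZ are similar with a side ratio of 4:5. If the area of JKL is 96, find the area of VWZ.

The ratio of areas of similar triangles = (side ratio)^2.
Side ratio = 4:5, so area ratio = 16:25.
Area of VWZ / Area of JKL = 25/16
Area of VWZ = 96 * 25/16 = 150

150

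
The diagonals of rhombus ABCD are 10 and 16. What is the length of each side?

Half-diagonals are 5 and 8. side = sqrt(5^2 + 8^2) = sqrt(89)

sqrt(89)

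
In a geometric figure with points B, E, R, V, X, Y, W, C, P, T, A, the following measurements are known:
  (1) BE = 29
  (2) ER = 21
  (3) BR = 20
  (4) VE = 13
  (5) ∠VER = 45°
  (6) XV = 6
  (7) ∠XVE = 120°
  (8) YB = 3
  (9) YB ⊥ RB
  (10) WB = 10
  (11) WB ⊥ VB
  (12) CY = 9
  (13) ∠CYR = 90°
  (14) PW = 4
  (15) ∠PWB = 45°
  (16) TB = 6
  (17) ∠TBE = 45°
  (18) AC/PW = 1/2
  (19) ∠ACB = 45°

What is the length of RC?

Step 1: By the law of cosines on triangle RBY: RY² = 20² + 3² − 2·20·3·cos(90°) = 409, so RY ≈ 20.22.
Step 2: By the law of cosines on triangle RYC: RC² = 20.22² + 9² − 2·20.22·9·cos(90°) = 490, so RC = 7·√10.

Therefore, the length of RC = 7·√10.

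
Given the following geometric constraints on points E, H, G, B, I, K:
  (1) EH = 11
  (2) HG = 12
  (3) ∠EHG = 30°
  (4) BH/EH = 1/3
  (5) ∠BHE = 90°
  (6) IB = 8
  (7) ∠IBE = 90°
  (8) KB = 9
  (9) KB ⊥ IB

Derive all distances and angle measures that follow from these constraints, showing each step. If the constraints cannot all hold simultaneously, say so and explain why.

The constraints are consistent.

From the given relations:
  BH = 1/3·EH = 1/3·11 ≈ 3.67

Step 1: From EH = 11, HG = 12, and ∠EHG = 30°, by the law of cosines:
  EG² = EH² + HG² - 2·EH·HG·cos(30°) = 121 + 144 - 228.6 = 36.37
  EG ≈ 6.03

Step 2: From EH = 11, HB = 3.67, and ∠EHB = 90°, by the law of cosines:
  EB² = EH² + HB² - 2·EH·HB·cos(90°) = 121 + 13.44 - 0 = 134.4
  EB ≈ 11.6

Step 3: From IB = 8, BK = 9, and ∠IBK = 90°, by the law of cosines:
  IK² = IB² + BK² - 2·IB·BK·cos(90°) = 64 + 81 - 0 = 145
  IK = √145

Step 4: From EB = 11.6, BI = 8, and ∠EBI = 90°, by the law of cosines:
  EI² = EB² + BI² - 2·EB·BI·cos(90°) = 134.4 + 64 - 0 = 198.4
  EI ≈ 14.09

Step 5: From EB = 11.6, EH = 11, BH = 3.67, by the inverse law of cosines:
  cos(∠BEH) = (EB² + EH² - BH²) / (2·EB·EH)
  ∠BEH = 18.43°

Step 6: From EG = 6.03, EH = 11, GH = 12, by the inverse law of cosines:
  cos(∠GEH) = (EG² + EH² - GH²) / (2·EG·EH)
  ∠GEH = 84.22°

Step 7: From GE = 6.03, GH = 12, EH = 11, by the inverse law of cosines:
  cos(∠EGH) = (GE² + GH² - EH²) / (2·GE·GH)
  ∠EGH = 65.78°

Step 8: From BE = 11.6, BH = 3.67, EH = 11, by the inverse law of cosines:
  cos(∠EBH) = (BE² + BH² - EH²) / (2·BE·BH)
  ∠EBH = 71.57°

Step 9: From IB = 8, IK = √145, BK = 9, by the inverse law of cosines:
  cos(∠BIK) = (IB² + IK² - BK²) / (2·IB·IK)
  ∠BIK = 48.37°

Step 10: From KB = 9, KI = √145, BI = 8, by the inverse law of cosines:
  cos(∠BKI) = (KB² + KI² - BI²) / (2·KB·KI)
  ∠BKI = 41.63°

Step 11: From EB = 11.6, EI = 14.09, BI = 8, by the inverse law of cosines:
  cos(∠BEI) = (EB² + EI² - BI²) / (2·EB·EI)
  ∠BEI = 34.6°

Step 12: From IB = 8, IE = 14.09, BE = 11.6, by the inverse law of cosines:
  cos(∠BIE) = (IB² + IE² - BE²) / (2·IB·IE)
  ∠BIE = 55.4°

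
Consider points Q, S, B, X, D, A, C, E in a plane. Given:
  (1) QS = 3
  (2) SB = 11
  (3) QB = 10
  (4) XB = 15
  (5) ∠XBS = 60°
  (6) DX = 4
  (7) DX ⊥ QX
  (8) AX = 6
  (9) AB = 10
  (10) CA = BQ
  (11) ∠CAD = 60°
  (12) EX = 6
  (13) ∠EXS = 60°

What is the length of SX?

Step 1: By the law of cosines on triangle SBX: SX² = 11² + 15² − 2·11·15·cos(60°) = 181, so SX = √181.

Therefore, the length of SX = √181.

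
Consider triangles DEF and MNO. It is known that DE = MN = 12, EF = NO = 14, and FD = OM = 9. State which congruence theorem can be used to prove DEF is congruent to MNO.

Consider the given information: DE = MN = 12, EF = NO = 14, and FD = OM = 9
This is not SAS or ASA: SAS requires two sides and the included angle between them. ASA requires two angles and the side between them.
The correct criterion is SSS. All three pairs of corresponding sides are equal (Side-Side-Side).

SSS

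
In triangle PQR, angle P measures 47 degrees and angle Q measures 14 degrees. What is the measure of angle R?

angle R = 180 - 47 - 14 = 119 degrees.

119 degrees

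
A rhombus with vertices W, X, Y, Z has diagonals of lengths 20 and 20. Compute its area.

The diagonals of a rhombus divide it into four right triangles.
Each triangle has legs 20/ 2 = 10 and 20/2 = 10, so each has area (1/2)*10*10 = 50.
Four such triangles give total area = (d1 * d2) / 2 = 200.

200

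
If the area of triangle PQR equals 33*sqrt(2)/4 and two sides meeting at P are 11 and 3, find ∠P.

Area = (1/2) * a * b * sin(C)
sin(C) = 2 * Area / (a * b)
sin(C) = 2 * 33*sqrt(2)/4 / (11 * 3)
sin(C) = sqrt(2)/2
C = arcsin(sqrt(2)/2) = 45°
Since sin(180° - C) = sin(C), the obtuse angle 135° gives the same area, so C = 45° or C = 135°.

45° or 135°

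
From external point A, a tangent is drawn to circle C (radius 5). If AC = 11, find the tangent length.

Let T be the point of tangency. Then CT ⊥ AT (radius ⊥ tangent).
In right triangle CTA: CA² = CT² + AT²
11² = 5² + AT²
AT² = 96, AT = 4*sqrt(6)

4*sqrt(6)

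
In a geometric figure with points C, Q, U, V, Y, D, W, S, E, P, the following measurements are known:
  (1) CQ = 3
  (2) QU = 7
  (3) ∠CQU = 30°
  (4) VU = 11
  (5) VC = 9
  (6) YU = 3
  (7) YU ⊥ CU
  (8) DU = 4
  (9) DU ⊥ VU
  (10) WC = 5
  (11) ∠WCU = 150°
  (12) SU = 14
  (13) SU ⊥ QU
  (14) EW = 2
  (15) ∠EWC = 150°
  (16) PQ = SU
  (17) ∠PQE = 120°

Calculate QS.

Step 1: By the law of cosines on triangle QUS: QS² = 7² + 14² − 2·7·14·cos(90°) = 245, so QS = 7·√5.

Therefore, the length of QS = 7·√5.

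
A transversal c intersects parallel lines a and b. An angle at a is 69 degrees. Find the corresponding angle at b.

When a transversal crosses parallel lines, angles in the same position at each intersection are called corresponding angles.
These are always equal, so the answer is 69 degrees.

69 degrees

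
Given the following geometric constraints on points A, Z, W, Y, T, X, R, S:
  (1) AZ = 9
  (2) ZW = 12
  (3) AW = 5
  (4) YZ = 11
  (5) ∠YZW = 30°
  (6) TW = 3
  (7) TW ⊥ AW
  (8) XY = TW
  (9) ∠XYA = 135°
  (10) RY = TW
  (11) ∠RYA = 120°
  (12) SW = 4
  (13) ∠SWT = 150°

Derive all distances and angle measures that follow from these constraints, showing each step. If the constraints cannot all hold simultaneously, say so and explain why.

The constraints are consistent.

From the given relations:
  XY = TW = 3
  RY = TW = 3

Step 1: From AW = 5, WT = 3, and ∠AWT = 90°, by the law of cosines:
  AT² = AW² + WT² - 2·AW·WT·cos(90°) = 25 + 9 - 0 = 34
  AT = √34

Step 2: From WZ = 12, ZY = 11, and ∠WZY = 30°, by the law of cosines:
  WY² = WZ² + ZY² - 2·WZ·ZY·cos(30°) = 144 + 121 - 228.6 = 36.37
  WY ≈ 6.03

Step 3: From TW = 3, WS = 4, and ∠TWS = 150°, by the law of cosines:
  TS² = TW² + WS² - 2·TW·WS·cos(150°) = 9 + 16 + 20.78 = 45.78
  TS ≈ 6.77

Step 4: From AW = 5, AZ = 9, WZ = 12, by the inverse law of cosines:
  cos(∠WAZ) = (AW² + AZ² - WZ²) / (2·AW·AZ)
  ∠WAZ = 114.97°

Step 5: From ZA = 9, ZW = 12, AW = 5, by the inverse law of cosines:
  cos(∠AZW) = (ZA² + ZW² - AW²) / (2·ZA·ZW)
  ∠AZW = 22.19°

Step 6: From WA = 5, WZ = 12, AZ = 9, by the inverse law of cosines:
  cos(∠AWZ) = (WA² + WZ² - AZ²) / (2·WA·WZ)
  ∠AWZ = 42.83°

Step 7: From AT = √34, AW = 5, TW = 3, by the inverse law of cosines:
  cos(∠TAW) = (AT² + AW² - TW²) / (2·AT·AW)
  ∠TAW = 30.96°

Step 8: From WY = 6.03, WZ = 12, YZ = 11, by the inverse law of cosines:
  cos(∠YWZ) = (WY² + WZ² - YZ²) / (2·WY·WZ)
  ∠YWZ = 65.78°

Step 9: From YW = 6.03, YZ = 11, WZ = 12, by the inverse law of cosines:
  cos(∠WYZ) = (YW² + YZ² - WZ²) / (2·YW·YZ)
  ∠WYZ = 84.22°

Step 10: From TA = √34, TW = 3, AW = 5, by the inverse law of cosines:
  cos(∠ATW) = (TA² + TW² - AW²) / (2·TA·TW)
  ∠ATW = 59.04°

Step 11: From TS = 6.77, TW = 3, SW = 4, by the inverse law of cosines:
  cos(∠STW) = (TS² + TW² - SW²) / (2·TS·TW)
  ∠STW = 17.19°

Step 12: From ST = 6.77, SW = 4, TW = 3, by the inverse law of cosines:
  cos(∠TSW) = (ST² + SW² - TW²) / (2·ST·SW)
  ∠TSW = 12.81°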